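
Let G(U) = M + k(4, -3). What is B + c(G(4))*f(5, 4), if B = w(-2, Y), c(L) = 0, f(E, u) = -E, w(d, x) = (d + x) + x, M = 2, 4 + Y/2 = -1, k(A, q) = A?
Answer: -22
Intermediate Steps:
Y = -10 (Y = -8 + 2*(-1) = -8 - 2 = -10)
w(d, x) = d + 2*x
G(U) = 6 (G(U) = 2 + 4 = 6)
B = -22 (B = -2 + 2*(-10) = -2 - 20 = -22)
B + c(G(4))*f(5, 4) = -22 + 0*(-1*5) = -22 + 0*(-5) = -22 + 0 = -22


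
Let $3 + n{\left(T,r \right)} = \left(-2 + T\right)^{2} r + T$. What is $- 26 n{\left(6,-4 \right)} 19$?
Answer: $30134$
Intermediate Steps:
$n{\left(T,r \right)} = -3 + T + r \left(-2 + T\right)^{2}$ ($n{\left(T,r \right)} = -3 + \left(\left(-2 + T\right)^{2} r + T\right) = -3 + \left(r \left(-2 + T\right)^{2} + T\right) = -3 + \left(T + r \left(-2 + T\right)^{2}\right) = -3 + T + r \left(-2 + T\right)^{2}$)
$- 26 n{\left(6,-4 \right)} 19 = - 26 \left(-3 + 6 - 4 \left(-2 + 6\right)^{2}\right) 19 = - 26 \left(-3 + 6 - 4 \cdot 4^{2}\right) 19 = - 26 \left(-3 + 6 - 64\right) 19 = \left(-26\right) \left(-61\right) 19 = 1586 \cdot 19 = 30134$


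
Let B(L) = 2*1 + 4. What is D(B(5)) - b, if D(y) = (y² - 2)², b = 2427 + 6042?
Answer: -7313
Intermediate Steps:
B(L) = 6 (B(L) = 2 + 4 = 6)
b = 8469
D(y) = (-2 + y²)²
D(B(5)) - b = (-2 + 6²)² - 1*8469 = (-2 + 36)² - 8469 = 34² - 8469 = 1156 - 8469 = -7313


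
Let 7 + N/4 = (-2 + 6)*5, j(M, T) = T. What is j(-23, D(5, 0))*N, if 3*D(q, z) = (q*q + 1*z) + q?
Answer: 520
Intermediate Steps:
D(q, z) = q/3 + z/3 + q**2/3 (D(q, z) = ((q*q + 1*z) + q)/3 = ((q**2 + z) + q)/3 = ((z + q**2) + q)/3 = (q + z + q**2)/3 = q/3 + z/3 + q**2/3)
N = 52 (N = -28 + 4*((-2 + 6)*5) = -28 + 4*(4*5) = -28 + 4*20 = -28 + 80 = 52)
j(-23, D(5, 0))*N = ((1/3)*5 + (1/3)*0 + (1/3)*5**2)*52 = (5/3 + 0 + (1/3)*25)*52 = (5/3 + 0 + 25/3)*52 = 10*52 = 520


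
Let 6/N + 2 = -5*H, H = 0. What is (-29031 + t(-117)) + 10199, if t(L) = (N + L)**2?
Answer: -4432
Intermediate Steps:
N = -3 (N = 6/(-2 - 5*0) = 6/(-2 + 0) = 6/(-2) = 6*(-1/2) = -3)
t(L) = (-3 + L)**2
(-29031 + t(-117)) + 10199 = (-29031 + (-3 - 117)**2) + 10199 = (-29031 + (-120)**2) + 10199 = (-29031 + 14400) + 10199 = -14631 + 10199 = -4432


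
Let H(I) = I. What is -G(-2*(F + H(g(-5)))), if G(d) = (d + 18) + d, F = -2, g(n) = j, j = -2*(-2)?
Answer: -10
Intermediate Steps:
j = 4
g(n) = 4
G(d) = 18 + 2*d (G(d) = (18 + d) + d = 18 + 2*d)
-G(-2*(F + H(g(-5)))) = -(18 + 2*(-2*(-2 + 4))) = -(18 + 2*(-2*2)) = -(18 + 2*(-4)) = -(18 - 8) = -1*10 = -10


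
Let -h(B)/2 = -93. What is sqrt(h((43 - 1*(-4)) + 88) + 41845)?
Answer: sqrt(42031) ≈ 205.01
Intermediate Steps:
h(B) = 186 (h(B) = -2*(-93) = 186)
sqrt(h((43 - 1*(-4)) + 88) + 41845) = sqrt(186 + 41845) = sqrt(42031)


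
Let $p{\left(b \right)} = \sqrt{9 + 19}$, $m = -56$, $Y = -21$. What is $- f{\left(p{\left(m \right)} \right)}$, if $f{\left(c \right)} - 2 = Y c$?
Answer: $-2 + 42 \sqrt{7} \approx 109.12$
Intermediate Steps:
$p{\left(b \right)} = 2 \sqrt{7}$ ($p{\left(b \right)} = \sqrt{28} = 2 \sqrt{7}$)
$f{\left(c \right)} = 2 - 21 c$
$- f{\left(p{\left(m \right)} \right)} = - (2 - 21 \cdot 2 \sqrt{7}) = - (2 - 42 \sqrt{7}) = -2 + 42 \sqrt{7}$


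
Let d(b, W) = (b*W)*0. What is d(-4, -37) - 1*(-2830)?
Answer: 2830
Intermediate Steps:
d(b, W) = 0 (d(b, W) = (W*b)*0 = 0)
d(-4, -37) - 1*(-2830) = 0 - 1*(-2830) = 0 + 2830 = 2830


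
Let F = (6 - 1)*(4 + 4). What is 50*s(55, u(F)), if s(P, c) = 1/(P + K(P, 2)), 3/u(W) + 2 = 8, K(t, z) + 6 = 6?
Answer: 10/11 ≈ 0.90909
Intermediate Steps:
K(t, z) = 0 (K(t, z) = -6 + 6 = 0)
F = 40 (F = 5*8 = 40)
u(W) = ½ (u(W) = 3/(-2 + 8) = 3/6 = 3*(⅙) = ½)
s(P, c) = 1/P (s(P, c) = 1/(P + 0) = 1/P)
50*s(55, u(F)) = 50/55 = 50*(1/55) = 10/11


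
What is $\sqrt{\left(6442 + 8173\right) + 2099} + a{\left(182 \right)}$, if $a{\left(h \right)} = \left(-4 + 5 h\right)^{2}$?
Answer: $820836 + \sqrt{16714} \approx 8.2097 \cdot 10^{5}$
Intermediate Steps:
$\sqrt{\left(6442 + 8173\right) + 2099} + a{\left(182 \right)} = \sqrt{\left(6442 + 8173\right) + 2099} + \left(-4 + 5 \cdot 182\right)^{2} = \sqrt{14615 + 2099} + \left(-4 + 910\right)^{2} = \sqrt{16714} + 906^{2} = \sqrt{16714} + 820836 = 820836 + \sqrt{16714}$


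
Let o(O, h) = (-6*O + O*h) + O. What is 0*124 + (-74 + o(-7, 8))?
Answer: -95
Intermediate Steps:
o(O, h) = -5*O + O*h
0*124 + (-74 + o(-7, 8)) = 0*124 + (-74 - 7*(-5 + 8)) = 0 + (-74 - 7*3) = 0 + (-74 - 21) = 0 - 95 = -95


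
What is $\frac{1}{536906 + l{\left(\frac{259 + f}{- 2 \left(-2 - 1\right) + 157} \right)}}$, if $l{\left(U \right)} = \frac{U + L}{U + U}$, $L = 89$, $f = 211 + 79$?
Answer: $\frac{549}{294768922} \approx 1.8625 \cdot 10^{-6}$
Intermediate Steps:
$f = 290$
$l{\left(U \right)} = \frac{89 + U}{2 U}$ ($l{\left(U \right)} = \frac{U + 89}{U + U} = \frac{89 + U}{2 U}$)
$\frac{1}{536906 + l{\left(\frac{259 + f}{- 2 \left(-2 - 1\right) + 157} \right)}} = \frac{1}{536906 + \frac{89 + \frac{259 + 290}{- 2 \left(-2 - 1\right) + 157}}{2 \frac{259 + 290}{- 2 \left(-2 - 1\right) + 157}}} = \frac{1}{536906 + \frac{89 + \frac{549}{\left(-2\right) \left(-3\right) + 157}}{2 \frac{549}{\left(-2\right) \left(-3\right) + 157}}} = \frac{1}{536906 + \frac{89 + \frac{549}{6 + 157}}{2 \frac{549}{6 + 157}}} = \frac{1}{536906 + \frac{89 + \frac{549}{163}}{2 \cdot \frac{549}{163}}} = \frac{1}{536906 + \frac{1}{2} \cdot \frac{163}{549} \cdot \frac{15056}{163}} = \frac{1}{536906 + \frac{7528}{549}} = \frac{1}{\frac{294768922}{549}} = \frac{549}{294768922}$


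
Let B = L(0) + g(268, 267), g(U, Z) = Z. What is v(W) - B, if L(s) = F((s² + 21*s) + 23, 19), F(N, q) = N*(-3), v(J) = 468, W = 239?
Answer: 270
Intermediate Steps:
F(N, q) = -3*N
L(s) = -69 - 63*s - 3*s² (L(s) = -3*((s² + 21*s) + 23) = -3*(23 + s² + 21*s) = -69 - 63*s - 3*s²)
B = 198 (B = (-69 - 63*0 - 3*0²) + 267 = (-69 + 0 - 3*0) + 267 = (-69 + 0 + 0) + 267 = -69 + 267 = 198)
v(W) - B = 468 - 1*198 = 468 - 198 = 270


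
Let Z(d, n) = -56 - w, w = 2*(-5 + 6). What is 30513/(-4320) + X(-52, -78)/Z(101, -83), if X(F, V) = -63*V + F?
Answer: -3795599/41760 ≈ -90.891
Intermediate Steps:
w = 2 (w = 2*1 = 2)
Z(d, n) = -58 (Z(d, n) = -56 - 1*2 = -56 - 2 = -58)
X(F, V) = F - 63*V
30513/(-4320) + X(-52, -78)/Z(101, -83) = 30513/(-4320) + (-52 - 63*(-78))/(-58) = 30513*(-1/4320) + (-52 + 4914)*(-1/58) = -10171/1440 + 4862*(-1/58) = -10171/1440 - 2431/29 = -3795599/41760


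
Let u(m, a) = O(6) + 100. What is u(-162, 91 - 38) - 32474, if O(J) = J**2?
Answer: -32338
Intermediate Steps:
u(m, a) = 136 (u(m, a) = 6**2 + 100 = 36 + 100 = 136)
u(-162, 91 - 38) - 32474 = 136 - 32474 = -32338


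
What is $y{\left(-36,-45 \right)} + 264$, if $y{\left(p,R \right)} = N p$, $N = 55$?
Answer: $-1716$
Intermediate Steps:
$y{\left(p,R \right)} = 55 p$
$y{\left(-36,-45 \right)} + 264 = 55 \left(-36\right) + 264 = -1980 + 264 = -1716$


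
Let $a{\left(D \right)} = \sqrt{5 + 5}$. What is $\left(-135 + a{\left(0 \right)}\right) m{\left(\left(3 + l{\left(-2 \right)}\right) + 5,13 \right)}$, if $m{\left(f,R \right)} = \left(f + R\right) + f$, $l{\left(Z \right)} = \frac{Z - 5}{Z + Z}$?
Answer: $- \frac{8775}{2} + \frac{65 \sqrt{10}}{2} \approx -4284.7$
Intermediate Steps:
$l{\left(Z \right)} = \frac{-5 + Z}{2 Z}$
$m{\left(f,R \right)} = R + 2 f$ ($m{\left(f,R \right)} = \left(R + f\right) + f = R + 2 f$)
$a{\left(D \right)} = \sqrt{10}$
$\left(-135 + a{\left(0 \right)}\right) m{\left(\left(3 + l{\left(-2 \right)}\right) + 5,13 \right)} = \left(-135 + \sqrt{10}\right) \left(13 + 2 \left(\left(3 + \frac{-5 - 2}{2 \left(-2\right)}\right) + 5\right)\right) = \left(-135 + \sqrt{10}\right) \left(13 + 2 \left(\left(3 + \frac{1}{2} \left(- \frac{1}{2}\right) \left(-7\right)\right) + 5\right)\right) = \left(-135 + \sqrt{10}\right) \left(13 + 2 \left(\left(3 + \frac{7}{4}\right) + 5\right)\right) = \left(-135 + \sqrt{10}\right) \left(13 + 2 \left(\frac{19}{4} + 5\right)\right) = \left(-135 + \sqrt{10}\right) \left(13 + 2 \cdot \frac{39}{4}\right) = \left(-135 + \sqrt{10}\right) \left(13 + \frac{39}{2}\right) = \left(-135 + \sqrt{10}\right) \frac{65}{2} = - \frac{8775}{2} + \frac{65 \sqrt{10}}{2}$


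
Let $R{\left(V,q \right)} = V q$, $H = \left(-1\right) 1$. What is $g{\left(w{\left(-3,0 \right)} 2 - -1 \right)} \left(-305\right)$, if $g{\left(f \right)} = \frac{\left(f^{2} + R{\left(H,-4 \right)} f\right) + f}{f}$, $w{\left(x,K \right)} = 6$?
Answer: $-5490$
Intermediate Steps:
$H = -1$
$g{\left(f \right)} = \frac{f^{2} + 5 f}{f}$ ($g{\left(f \right)} = \frac{\left(f^{2} + \left(-1\right) \left(-4\right) f\right) + f}{f} = \frac{\left(f^{2} + 4 f\right) + f}{f} = \frac{f^{2} + 5 f}{f}$)
$g{\left(w{\left(-3,0 \right)} 2 - -1 \right)} \left(-305\right) = \left(5 + \left(6 \cdot 2 - -1\right)\right) \left(-305\right) = \left(5 + \left(12 + 1\right)\right) \left(-305\right) = \left(5 + 13\right) \left(-305\right) = 18 \left(-305\right) = -5490$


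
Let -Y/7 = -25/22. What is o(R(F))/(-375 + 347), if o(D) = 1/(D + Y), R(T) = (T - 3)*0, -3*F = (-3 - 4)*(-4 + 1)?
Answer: -11/2450 ≈ -0.0044898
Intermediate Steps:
F = -7 (F = -(-3 - 4)*(-4 + 1)/3 = -(-7)*(-3)/3 = -1/3*21 = -7)
Y = 175/22 (Y = -(-175)/22 = -7*(-25/22) = 175/22 ≈ 7.9545)
R(T) = 0 (R(T) = (-3 + T)*0 = 0)
o(D) = 1/(175/22 + D) (o(D) = 1/(D + 175/22) = 1/(175/22 + D))
o(R(F))/(-375 + 347) = (22/(175 + 22*0))/(-375 + 347) = (22/(175 + 0))/(-28) = (22/175)*(-1/28) = -11/2450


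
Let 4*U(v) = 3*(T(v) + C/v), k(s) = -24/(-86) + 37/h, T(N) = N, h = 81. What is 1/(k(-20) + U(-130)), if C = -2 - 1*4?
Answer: -905580/87596323 ≈ -0.010338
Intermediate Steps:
k(s) = 2563/3483 (k(s) = -24/(-86) + 37/81 = -24*(-1/86) + 37*(1/81) = 12/43 + 37/81 = 2563/3483)
C = -6 (C = -2 - 4 = -6)
U(v) = -9/(2*v) + 3*v/4 (U(v) = (3*(v - 6/v))/4 = (-18/v + 3*v)/4 = -9/(2*v) + 3*v/4)
1/(k(-20) + U(-130)) = 1/(2563/3483 + (¾)*(-6 + (-130)²)/(-130)) = 1/(2563/3483 + (¾)*(-1/130)*(-6 + 16900)) = 1/(2563/3483 + (¾)*(-1/130)*16894) = 1/(2563/3483 - 25341/260) = 1/(-87596323/905580) = -905580/87596323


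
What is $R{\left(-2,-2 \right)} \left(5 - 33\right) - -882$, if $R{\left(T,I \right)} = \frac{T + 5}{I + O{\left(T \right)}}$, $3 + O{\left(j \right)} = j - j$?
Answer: $\frac{4494}{5} \approx 898.8$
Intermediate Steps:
$O{\left(j \right)} = -3$ ($O{\left(j \right)} = -3 + \left(j - j\right) = -3 + 0 = -3$)
$R{\left(T,I \right)} = \frac{5 + T}{-3 + I}$ ($R{\left(T,I \right)} = \frac{T + 5}{I - 3} = \frac{5 + T}{-3 + I}$)
$R{\left(-2,-2 \right)} \left(5 - 33\right) - -882 = \frac{5 - 2}{-3 - 2} \left(5 - 33\right) - -882 = \frac{1}{-5} \cdot 3 \left(-28\right) + 882 = \left(- \frac{1}{5}\right) 3 \left(-28\right) + 882 = \left(- \frac{3}{5}\right) \left(-28\right) + 882 = \frac{84}{5} + 882 = \frac{4494}{5}$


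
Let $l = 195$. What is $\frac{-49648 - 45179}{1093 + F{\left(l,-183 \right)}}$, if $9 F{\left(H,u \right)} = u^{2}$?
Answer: $- \frac{94827}{4814} \approx -19.698$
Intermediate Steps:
$F{\left(H,u \right)} = \frac{u^{2}}{9}$
$\frac{-49648 - 45179}{1093 + F{\left(l,-183 \right)}} = \frac{-49648 - 45179}{1093 + \frac{\left(-183\right)^{2}}{9}} = - \frac{94827}{1093 + \frac{1}{9} \cdot 33489} = - \frac{94827}{1093 + 3721} = - \frac{94827}{4814}$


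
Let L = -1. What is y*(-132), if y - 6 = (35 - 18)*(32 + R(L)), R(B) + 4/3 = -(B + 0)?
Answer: -71852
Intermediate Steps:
R(B) = -4/3 - B (R(B) = -4/3 - (B + 0) = -4/3 - B)
y = 1633/3 (y = 6 + (35 - 18)*(32 + (-4/3 - 1*(-1))) = 6 + 17*(32 + (-4/3 + 1)) = 6 + 17*(32 - 1/3) = 6 + 17*(95/3) = 6 + 1615/3 = 1633/3 ≈ 544.33)
y*(-132) = (1633/3)*(-132) = -71852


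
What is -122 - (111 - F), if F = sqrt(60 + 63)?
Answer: -233 + sqrt(123) ≈ -221.91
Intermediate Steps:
F = sqrt(123) ≈ 11.091
-122 - (111 - F) = -122 - (111 - sqrt(123)) = -122 + (-111 + sqrt(123)) = -233 + sqrt(123)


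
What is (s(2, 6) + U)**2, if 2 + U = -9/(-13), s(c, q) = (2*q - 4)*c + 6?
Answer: 72361/169 ≈ 428.17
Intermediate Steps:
s(c, q) = 6 + c*(-4 + 2*q) (s(c, q) = (-4 + 2*q)*c + 6 = c*(-4 + 2*q) + 6 = 6 + c*(-4 + 2*q))
U = -17/13 (U = -2 - 9/(-13) = -2 - 9*(-1/13) = -2 + 9/13 = -17/13 ≈ -1.3077)
(s(2, 6) + U)**2 = ((6 - 4*2 + 2*2*6) - 17/13)**2 = ((6 - 8 + 24) - 17/13)**2 = (22 - 17/13)**2 = (269/13)**2 = 72361/169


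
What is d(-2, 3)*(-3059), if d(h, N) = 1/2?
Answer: -3059/2 ≈ -1529.5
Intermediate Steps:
d(h, N) = 1/2 (d(h, N) = 1*(1/2) = 1/2)
d(-2, 3)*(-3059) = (1/2)*(-3059) = -3059/2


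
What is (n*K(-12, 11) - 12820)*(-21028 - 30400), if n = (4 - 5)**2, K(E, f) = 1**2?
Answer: 659255532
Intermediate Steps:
K(E, f) = 1
n = 1 (n = (-1)**2 = 1)
(n*K(-12, 11) - 12820)*(-21028 - 30400) = (1*1 - 12820)*(-21028 - 30400) = (1 - 12820)*(-51428) = -12819*(-51428) = 659255532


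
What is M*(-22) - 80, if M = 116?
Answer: -2632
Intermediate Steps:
M*(-22) - 80 = 116*(-22) - 80 = -2552 - 80 = -2632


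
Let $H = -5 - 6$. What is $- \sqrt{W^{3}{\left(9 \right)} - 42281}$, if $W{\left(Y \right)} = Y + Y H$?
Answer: $- i \sqrt{771281} \approx - 878.23 i$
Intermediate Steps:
$H = -11$ ($H = -5 - 6 = -11$)
$W{\left(Y \right)} = - 10 Y$ ($W{\left(Y \right)} = Y + Y \left(-11\right) = Y - 11 Y = - 10 Y$)
$- \sqrt{W^{3}{\left(9 \right)} - 42281} = - \sqrt{\left(\left(-10\right) 9\right)^{3} - 42281} = - \sqrt{\left(-90\right)^{3} - 42281} = - \sqrt{-729000 - 42281} = - \sqrt{-771281} = - i \sqrt{771281}$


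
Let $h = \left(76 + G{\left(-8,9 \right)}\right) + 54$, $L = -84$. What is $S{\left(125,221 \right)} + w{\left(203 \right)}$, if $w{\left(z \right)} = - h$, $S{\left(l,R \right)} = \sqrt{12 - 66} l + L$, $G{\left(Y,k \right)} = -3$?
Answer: $-211 + 375 i \sqrt{6} \approx -211.0 + 918.56 i$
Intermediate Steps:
$h = 127$ ($h = \left(76 - 3\right) + 54 = 73 + 54 = 127$)
$S{\left(l,R \right)} = -84 + 3 i l \sqrt{6}$ ($S{\left(l,R \right)} = \sqrt{12 - 66} l - 84 = \sqrt{-54} l - 84 = 3 i \sqrt{6} l - 84 = 3 i l \sqrt{6} - 84 = -84 + 3 i l \sqrt{6}$)
$w{\left(z \right)} = -127$ ($w{\left(z \right)} = \left(-1\right) 127 = -127$)
$S{\left(125,221 \right)} + w{\left(203 \right)} = \left(-84 + 3 i 125 \sqrt{6}\right) - 127 = \left(-84 + 375 i \sqrt{6}\right) - 127 = -211 + 375 i \sqrt{6}$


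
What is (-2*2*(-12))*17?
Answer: 816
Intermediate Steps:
(-2*2*(-12))*17 = -4*(-12)*17 = 48*17 = 816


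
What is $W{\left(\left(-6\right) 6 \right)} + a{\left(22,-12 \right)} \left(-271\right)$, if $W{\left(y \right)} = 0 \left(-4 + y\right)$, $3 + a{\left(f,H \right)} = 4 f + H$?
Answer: $-19783$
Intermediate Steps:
$a{\left(f,H \right)} = -3 + H + 4 f$ ($a{\left(f,H \right)} = -3 + \left(4 f + H\right) = -3 + \left(H + 4 f\right) = -3 + H + 4 f$)
$W{\left(y \right)} = 0$
$W{\left(\left(-6\right) 6 \right)} + a{\left(22,-12 \right)} \left(-271\right) = 0 + \left(-3 - 12 + 4 \cdot 22\right) \left(-271\right) = 0 + \left(-3 - 12 + 88\right) \left(-271\right) = 0 + 73 \left(-271\right) = 0 - 19783 = -19783$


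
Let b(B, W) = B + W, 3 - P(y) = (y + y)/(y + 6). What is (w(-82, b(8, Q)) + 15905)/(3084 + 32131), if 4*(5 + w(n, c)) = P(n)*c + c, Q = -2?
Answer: 120861/267634 ≈ 0.45159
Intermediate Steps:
P(y) = 3 - 2*y/(6 + y) (P(y) = 3 - (y + y)/(y + 6) = 3 - 2*y/(6 + y))
w(n, c) = -5 + c/4 + c*(18 + n)/(4*(6 + n)) (w(n, c) = -5 + (((18 + n)/(6 + n))*c + c)/4 = -5 + (c*(18 + n)/(6 + n) + c)/4 = -5 + (c + c*(18 + n)/(6 + n))/4 = -5 + (c/4 + c*(18 + n)/(4*(6 + n))) = -5 + c/4 + c*(18 + n)/(4*(6 + n)))
(w(-82, b(8, Q)) + 15905)/(3084 + 32131) = (((8 - 2)*(18 - 82) + (-20 + (8 - 2))*(6 - 82))/(4*(6 - 82)) + 15905)/(3084 + 32131) = ((1/4)*(6*(-64) + (-20 + 6)*(-76))/(-76) + 15905)/35215 = ((1/4)*(-1/76)*(-384 - 14*(-76)) + 15905)*(1/35215) = ((1/4)*(-1/76)*(-384 + 1064) + 15905)*(1/35215) = ((1/4)*(-1/76)*680 + 15905)*(1/35215) = (-85/38 + 15905)*(1/35215) = (604305/38)*(1/35215) = 120861/267634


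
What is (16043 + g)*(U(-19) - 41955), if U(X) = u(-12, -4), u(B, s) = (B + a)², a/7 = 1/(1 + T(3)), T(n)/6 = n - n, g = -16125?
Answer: 3438260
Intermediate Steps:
T(n) = 0 (T(n) = 6*(n - n) = 6*0 = 0)
a = 7 (a = 7/(1 + 0) = 7/1 = 7*1 = 7)
u(B, s) = (7 + B)² (u(B, s) = (B + 7)² = (7 + B)²)
U(X) = 25 (U(X) = (7 - 12)² = (-5)² = 25)
(16043 + g)*(U(-19) - 41955) = (16043 - 16125)*(25 - 41955) = -82*(-41930) = 3438260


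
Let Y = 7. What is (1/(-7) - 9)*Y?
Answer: -64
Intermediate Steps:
(1/(-7) - 9)*Y = (1/(-7) - 9)*7 = (-⅐ - 9)*7 = -64/7*7 = -64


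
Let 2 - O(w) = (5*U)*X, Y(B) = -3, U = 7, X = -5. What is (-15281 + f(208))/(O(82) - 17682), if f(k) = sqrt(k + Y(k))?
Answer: 15281/17505 - sqrt(205)/17505 ≈ 0.87213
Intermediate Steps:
O(w) = 177 (O(w) = 2 - 5*7*(-5) = 2 - 35*(-5) = 2 - 1*(-175) = 2 + 175 = 177)
f(k) = sqrt(-3 + k) (f(k) = sqrt(k - 3) = sqrt(-3 + k))
(-15281 + f(208))/(O(82) - 17682) = (-15281 + sqrt(-3 + 208))/(177 - 17682) = (-15281 + sqrt(205))/(-17505) = (-15281 + sqrt(205))*(-1/17505) = 15281/17505 - sqrt(205)/17505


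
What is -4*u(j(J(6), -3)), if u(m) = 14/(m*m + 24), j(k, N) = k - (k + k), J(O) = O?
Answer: -14/15 ≈ -0.93333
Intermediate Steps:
j(k, N) = -k (j(k, N) = k - 2*k = -k)
u(m) = 14/(24 + m²) (u(m) = 14/(m² + 24) = 14/(24 + m²))
-4*u(j(J(6), -3)) = -56/(24 + (-1*6)²) = -56/(24 + (-6)²) = -56/(24 + 36) = -56/60 = -4*7/30 = -14/15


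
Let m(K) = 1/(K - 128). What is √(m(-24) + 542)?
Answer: √3130554/76 ≈ 23.281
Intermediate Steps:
m(K) = 1/(-128 + K)
√(m(-24) + 542) = √(1/(-128 - 24) + 542) = √(1/(-152) + 542) = √(-1/152 + 542) = √(82383/152) = √3130554/76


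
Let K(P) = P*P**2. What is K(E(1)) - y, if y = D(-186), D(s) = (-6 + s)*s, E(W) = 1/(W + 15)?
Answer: -146276351/4096 ≈ -35712.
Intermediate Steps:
E(W) = 1/(15 + W)
K(P) = P**3
D(s) = s*(-6 + s)
y = 35712 (y = -186*(-6 - 186) = -186*(-192) = 35712)
K(E(1)) - y = (1/(15 + 1))**3 - 1*35712 = (1/16)**3 - 35712 = 1/4096 - 35712 = -146276351/4096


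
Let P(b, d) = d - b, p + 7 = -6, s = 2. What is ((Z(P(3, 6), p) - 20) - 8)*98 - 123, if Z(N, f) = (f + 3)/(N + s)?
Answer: -3063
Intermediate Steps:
p = -13 (p = -7 - 6 = -13)
Z(N, f) = (3 + f)/(2 + N) (Z(N, f) = (f + 3)/(N + 2) = (3 + f)/(2 + N))
((Z(P(3, 6), p) - 20) - 8)*98 - 123 = (((3 - 13)/(2 + (6 - 1*3)) - 20) - 8)*98 - 123 = ((-10/(2 + (6 - 3)) - 20) - 8)*98 - 123 = ((-10/(2 + 3) - 20) - 8)*98 - 123 = ((-10/5 - 20) - 8)*98 - 123 = (((⅕)*(-10) - 20) - 8)*98 - 123 = ((-2 - 20) - 8)*98 - 123 = (-22 - 8)*98 - 123 = -30*98 - 123 = -2940 - 123 = -3063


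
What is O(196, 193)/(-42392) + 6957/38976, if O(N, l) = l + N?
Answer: 1665235/9834944 ≈ 0.16932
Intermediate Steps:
O(N, l) = N + l
O(196, 193)/(-42392) + 6957/38976 = (196 + 193)/(-42392) + 6957/38976 = 389*(-1/42392) + 6957*(1/38976) = -389/42392 + 2319/12992 = 1665235/9834944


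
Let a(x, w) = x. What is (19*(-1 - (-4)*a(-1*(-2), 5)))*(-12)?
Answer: -1596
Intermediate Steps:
(19*(-1 - (-4)*a(-1*(-2), 5)))*(-12) = (19*(-1 - (-4)*(-1*(-2))))*(-12) = (19*(-1 - (-4)*2))*(-12) = (19*(-1 - 1*(-8)))*(-12) = (19*(-1 + 8))*(-12) = (19*7)*(-12) = 133*(-12) = -1596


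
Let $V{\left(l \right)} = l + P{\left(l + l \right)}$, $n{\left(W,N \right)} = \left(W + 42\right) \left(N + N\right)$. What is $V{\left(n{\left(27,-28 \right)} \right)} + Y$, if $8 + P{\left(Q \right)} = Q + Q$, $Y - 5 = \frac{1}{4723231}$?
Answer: $- \frac{91266992612}{4723231} \approx -19323.0$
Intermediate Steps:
$Y = \frac{23616156}{4723231}$ ($Y = 5 + \frac{1}{4723231} = \frac{23616156}{4723231} \approx 5.0$)
$P{\left(Q \right)} = -8 + 2 Q$ ($P{\left(Q \right)} = -8 + \left(Q + Q\right) = -8 + 2 Q$)
$n{\left(W,N \right)} = 2 N \left(42 + W\right)$ ($n{\left(W,N \right)} = \left(42 + W\right) 2 N = 2 N \left(42 + W\right)$)
$V{\left(l \right)} = -8 + 5 l$ ($V{\left(l \right)} = l + \left(-8 + 2 \left(l + l\right)\right) = l + \left(-8 + 2 \cdot 2 l\right) = l + \left(-8 + 4 l\right) = -8 + 5 l$)
$V{\left(n{\left(27,-28 \right)} \right)} + Y = \left(-8 + 5 \cdot 2 \left(-28\right) \left(42 + 27\right)\right) + \frac{23616156}{4723231} = \left(-8 + 5 \cdot 2 \left(-28\right) 69\right) + \frac{23616156}{4723231} = \left(-8 + 5 \left(-3864\right)\right) + \frac{23616156}{4723231} = \left(-8 - 19320\right) + \frac{23616156}{4723231} = -19328 + \frac{23616156}{4723231} = - \frac{91266992612}{4723231}$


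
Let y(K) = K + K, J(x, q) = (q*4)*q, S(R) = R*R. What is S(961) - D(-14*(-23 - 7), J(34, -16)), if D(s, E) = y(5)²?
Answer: 923421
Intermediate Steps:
S(R) = R²
J(x, q) = 4*q² (J(x, q) = (4*q)*q = 4*q²)
y(K) = 2*K
D(s, E) = 100 (D(s, E) = (2*5)² = 10² = 100)
S(961) - D(-14*(-23 - 7), J(34, -16)) = 961² - 1*100 = 923521 - 100 = 923421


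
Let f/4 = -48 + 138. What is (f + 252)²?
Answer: 374544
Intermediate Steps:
f = 360 (f = 4*(-48 + 138) = 4*90 = 360)
(f + 252)² = (360 + 252)² = 612² = 374544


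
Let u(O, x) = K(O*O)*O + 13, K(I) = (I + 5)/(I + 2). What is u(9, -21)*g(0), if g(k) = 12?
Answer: 22236/83 ≈ 267.90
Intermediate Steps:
K(I) = (5 + I)/(2 + I)
u(O, x) = 13 + O*(5 + O²)/(2 + O²) (u(O, x) = ((5 + O*O)/(2 + O*O))*O + 13 = ((5 + O²)/(2 + O²))*O + 13 = O*(5 + O²)/(2 + O²) + 13 = 13 + O*(5 + O²)/(2 + O²))
u(9, -21)*g(0) = ((26 + 13*9² + 9*(5 + 9²))/(2 + 9²))*12 = ((26 + 13*81 + 9*(5 + 81))/(2 + 81))*12 = ((26 + 1053 + 9*86)/83)*12 = ((26 + 1053 + 774)/83)*12 = ((1/83)*1853)*12 = (1853/83)*12 = 22236/83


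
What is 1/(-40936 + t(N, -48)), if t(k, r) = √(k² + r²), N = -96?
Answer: -5117/209468072 - 3*√5/104734036 ≈ -2.4493e-5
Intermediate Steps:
1/(-40936 + t(N, -48)) = 1/(-40936 + √((-96)² + (-48)²)) = 1/(-40936 + √(9216 + 2304)) = 1/(-40936 + √11520) = 1/(-40936 + 48*√5)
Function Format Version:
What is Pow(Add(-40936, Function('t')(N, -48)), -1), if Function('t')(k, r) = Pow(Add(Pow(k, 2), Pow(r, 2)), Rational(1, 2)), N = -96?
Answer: Add(Rational(-5117, 209468072), Mul(Rational(-3, 104734036), Pow(5, Rational(1, 2)))) ≈ -2.4493e-5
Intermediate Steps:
Pow(Add(-40936, Function('t')(N, -48)), -1) = Pow(Add(-40936, Pow(Add(Pow(-96, 2), Pow(-48, 2)), Rational(1, 2))), -1) = Pow(Add(-40936, Pow(Add(9216, 2304), Rational(1, 2))), -1) = Pow(Add(-40936, Pow(11520, Rational(1, 2))), -1) = Pow(Add(-40936, Mul(48, Pow(5, Rational(1, 2)))), -1)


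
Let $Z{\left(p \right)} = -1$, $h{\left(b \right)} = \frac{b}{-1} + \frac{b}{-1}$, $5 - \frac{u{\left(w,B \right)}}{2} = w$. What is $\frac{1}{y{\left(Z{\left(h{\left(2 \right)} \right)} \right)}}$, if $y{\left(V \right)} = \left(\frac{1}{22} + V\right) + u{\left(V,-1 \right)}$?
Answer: $\frac{22}{243} \approx 0.090535$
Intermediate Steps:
$u{\left(w,B \right)} = 10 - 2 w$
$h{\left(b \right)} = - 2 b$ ($h{\left(b \right)} = b \left(-1\right) + b \left(-1\right) = - b - b = - 2 b$)
$y{\left(V \right)} = \frac{221}{22} - V$ ($y{\left(V \right)} = \left(\frac{1}{22} + V\right) - \left(-10 + 2 V\right) = \frac{221}{22} - V$)
$\frac{1}{y{\left(Z{\left(h{\left(2 \right)} \right)} \right)}} = \frac{1}{\frac{221}{22} - -1} = \frac{1}{\frac{221}{22} + 1} = \frac{1}{\frac{243}{22}} = \frac{22}{243}$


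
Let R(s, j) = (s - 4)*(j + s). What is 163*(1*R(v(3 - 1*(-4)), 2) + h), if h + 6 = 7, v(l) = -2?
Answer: 163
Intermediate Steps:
h = 1 (h = -6 + 7 = 1)
R(s, j) = (-4 + s)*(j + s)
163*(1*R(v(3 - 1*(-4)), 2) + h) = 163*(1*((-2)² - 4*2 - 4*(-2) + 2*(-2)) + 1) = 163*(1*(4 - 8 + 8 - 4) + 1) = 163*(1*0 + 1) = 163*(0 + 1) = 163*1 = 163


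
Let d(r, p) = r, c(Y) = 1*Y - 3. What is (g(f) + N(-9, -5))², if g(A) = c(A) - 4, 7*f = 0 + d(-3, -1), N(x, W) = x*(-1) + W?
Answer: 576/49 ≈ 11.755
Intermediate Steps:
c(Y) = -3 + Y (c(Y) = Y - 3 = -3 + Y)
N(x, W) = W - x (N(x, W) = -x + W = W - x)
f = -3/7 (f = (0 - 3)/7 = (⅐)*(-3) = -3/7 ≈ -0.42857)
g(A) = -7 + A (g(A) = (-3 + A) - 4 = -7 + A)
(g(f) + N(-9, -5))² = ((-7 - 3/7) + (-5 - 1*(-9)))² = (-52/7 + (-5 + 9))² = (-52/7 + 4)² = (-24/7)² = 576/49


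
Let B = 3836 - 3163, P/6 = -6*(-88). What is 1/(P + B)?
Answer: 1/3841 ≈ 0.00026035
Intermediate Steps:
P = 3168 (P = 6*(-6*(-88)) = 6*528 = 3168)
B = 673
1/(P + B) = 1/(3168 + 673) = 1/3841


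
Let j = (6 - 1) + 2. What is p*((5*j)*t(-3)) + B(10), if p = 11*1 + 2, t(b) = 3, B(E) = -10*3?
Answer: 1335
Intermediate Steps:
B(E) = -30
j = 7 (j = 5 + 2 = 7)
p = 13 (p = 11 + 2 = 13)
p*((5*j)*t(-3)) + B(10) = 13*((5*7)*3) - 30 = 13*(35*3) - 30 = 13*105 - 30 = 1365 - 30 = 1335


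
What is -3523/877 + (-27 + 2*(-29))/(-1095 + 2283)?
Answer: -4259869/1041876 ≈ -4.0887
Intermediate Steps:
-3523/877 + (-27 + 2*(-29))/(-1095 + 2283) = -3523*1/877 + (-27 - 58)/1188 = -3523/877 - 85*1/1188 = -3523/877 - 85/1188 = -4259869/1041876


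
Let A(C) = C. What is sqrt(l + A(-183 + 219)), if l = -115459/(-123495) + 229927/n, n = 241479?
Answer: sqrt(415971635020845178730)/3313494345 ≈ 6.1553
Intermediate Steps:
l = 18758586242/9940483035 (l = -115459/(-123495) + 229927/241479 = -115459*(-1/123495) + 229927*(1/241479) = 115459/123495 + 229927/241479 = 18758586242/9940483035 ≈ 1.8871)
sqrt(l + A(-183 + 219)) = sqrt(18758586242/9940483035 + (-183 + 219)) = sqrt(18758586242/9940483035 + 36) = sqrt(376615975502/9940483035) = sqrt(415971635020845178730)/3313494345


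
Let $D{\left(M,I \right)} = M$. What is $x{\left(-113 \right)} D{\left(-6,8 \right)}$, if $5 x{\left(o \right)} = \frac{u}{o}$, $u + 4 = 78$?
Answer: $\frac{444}{565} \approx 0.78584$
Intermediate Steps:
$u = 74$ ($u = -4 + 78 = 74$)
$x{\left(o \right)} = \frac{74}{5 o}$ ($x{\left(o \right)} = \frac{74 \frac{1}{o}}{5} = \frac{74}{5 o}$)
$x{\left(-113 \right)} D{\left(-6,8 \right)} = \frac{74}{5 \left(-113\right)} \left(-6\right) = \frac{74}{5} \left(- \frac{1}{113}\right) \left(-6\right) = \left(- \frac{74}{565}\right) \left(-6\right) = \frac{444}{565}$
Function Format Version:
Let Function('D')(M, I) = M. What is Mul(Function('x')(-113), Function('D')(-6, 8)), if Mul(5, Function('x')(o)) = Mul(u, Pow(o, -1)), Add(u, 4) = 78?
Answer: Rational(444, 565) ≈ 0.78584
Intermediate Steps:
u = 74 (u = Add(-4, 78) = 74)
Function('x')(o) = Mul(Rational(74, 5), Pow(o, -1)) (Function('x')(o) = Mul(Rational(1, 5), Mul(74, Pow(o, -1))) = Mul(Rational(74, 5), Pow(o, -1)))
Mul(Function('x')(-113), Function('D')(-6, 8)) = Mul(Mul(Rational(74, 5), Pow(-113, -1)), -6) = Mul(Mul(Rational(74, 5), Rational(-1, 113)), -6) = Mul(Rational(-74, 565), -6) = Rational(444, 565)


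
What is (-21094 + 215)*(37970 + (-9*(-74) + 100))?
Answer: -808768944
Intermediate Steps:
(-21094 + 215)*(37970 + (-9*(-74) + 100)) = -20879*(37970 + (666 + 100)) = -20879*(37970 + 766) = -20879*38736 = -808768944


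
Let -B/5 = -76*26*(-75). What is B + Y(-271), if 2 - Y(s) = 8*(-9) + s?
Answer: -740655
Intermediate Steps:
Y(s) = 74 - s (Y(s) = 2 - (8*(-9) + s) = 2 - (-72 + s) = 2 + (72 - s) = 74 - s)
B = -741000 (B = -5*(-76*26)*(-75) = -(-9880)*(-75) = -5*148200 = -741000)
B + Y(-271) = -741000 + (74 - 1*(-271)) = -741000 + (74 + 271) = -741000 + 345 = -740655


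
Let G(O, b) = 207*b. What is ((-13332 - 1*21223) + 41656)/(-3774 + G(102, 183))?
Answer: 2367/11369 ≈ 0.20820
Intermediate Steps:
((-13332 - 1*21223) + 41656)/(-3774 + G(102, 183)) = ((-13332 - 1*21223) + 41656)/(-3774 + 207*183) = ((-13332 - 21223) + 41656)/(-3774 + 37881) = (-34555 + 41656)/34107 = 7101*(1/34107) = 2367/11369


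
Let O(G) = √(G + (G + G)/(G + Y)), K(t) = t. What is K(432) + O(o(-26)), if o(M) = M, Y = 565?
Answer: 432 + I*√154726/77 ≈ 432.0 + 5.1085*I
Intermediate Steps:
O(G) = √(G + 2*G/(565 + G)) (O(G) = √(G + (G + G)/(G + 565)) = √(G + (2*G)/(565 + G)) = √(G + 2*G/(565 + G)))
K(432) + O(o(-26)) = 432 + √(-26*(567 - 26)/(565 - 26)) = 432 + √(-26*541/539) = 432 + √(-26*1/539*541) = 432 + √(-14066/539) = 432 + I*√154726/77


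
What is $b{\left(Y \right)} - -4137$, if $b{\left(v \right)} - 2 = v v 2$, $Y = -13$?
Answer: $4477$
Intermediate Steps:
$b{\left(v \right)} = 2 + 2 v^{2}$ ($b{\left(v \right)} = 2 + v v 2 = 2 + v^{2} \cdot 2 = 2 + 2 v^{2}$)
$b{\left(Y \right)} - -4137 = \left(2 + 2 \left(-13\right)^{2}\right) - -4137 = \left(2 + 2 \cdot 169\right) + 4137 = \left(2 + 338\right) + 4137 = 340 + 4137 = 4477$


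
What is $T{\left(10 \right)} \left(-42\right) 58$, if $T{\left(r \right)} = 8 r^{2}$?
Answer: $-1948800$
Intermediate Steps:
$T{\left(10 \right)} \left(-42\right) 58 = 8 \cdot 10^{2} \left(-42\right) 58 = 8 \cdot 100 \left(-42\right) 58 = 800 \left(-42\right) 58 = \left(-33600\right) 58 = -1948800$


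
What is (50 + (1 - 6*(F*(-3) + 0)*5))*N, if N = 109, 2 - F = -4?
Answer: 64419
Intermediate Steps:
F = 6 (F = 2 - 1*(-4) = 2 + 4 = 6)
(50 + (1 - 6*(F*(-3) + 0)*5))*N = (50 + (1 - 6*(6*(-3) + 0)*5))*109 = (50 + (1 - 6*(-18 + 0)*5))*109 = (50 + (1 - (-108)*5))*109 = (50 + (1 - 6*(-90)))*109 = (50 + (1 + 540))*109 = (50 + 541)*109 = 591*109 = 64419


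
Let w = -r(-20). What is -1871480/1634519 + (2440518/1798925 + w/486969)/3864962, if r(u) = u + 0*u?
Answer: -67408832363802755709283/58873752883060004610525 ≈ -1.1450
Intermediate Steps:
r(u) = u (r(u) = u + 0 = u)
w = 20 (w = -1*(-20) = 20)
-1871480/1634519 + (2440518/1798925 + w/486969)/3864962 = -1871480/1634519 + (2440518/1798925 + 20/486969)/3864962 = -1871480*1/1634519 + (2440518*(1/1798925) + 20*(1/486969))*(1/3864962) = -1871480/1634519 + (2440518/1798925 + 20/486969)*(1/3864962) = -1871480/1634519 + (1188492588442/876020708325)*(1/3864962) = -1871480/1634519 + 594246294221/1692893374444604325 = -67408832363802755709283/58873752883060004610525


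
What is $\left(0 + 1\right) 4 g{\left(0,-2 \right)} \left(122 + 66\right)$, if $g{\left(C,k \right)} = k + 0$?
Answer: $-1504$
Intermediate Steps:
$g{\left(C,k \right)} = k$
$\left(0 + 1\right) 4 g{\left(0,-2 \right)} \left(122 + 66\right) = \left(0 + 1\right) 4 \left(-2\right) \left(122 + 66\right) = 1 \cdot 4 \left(-2\right) 188 = 4 \left(-2\right) 188 = \left(-8\right) 188 = -1504$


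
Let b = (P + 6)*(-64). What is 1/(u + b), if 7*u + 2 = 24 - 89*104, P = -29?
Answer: 7/1070 ≈ 0.0065421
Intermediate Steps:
b = 1472 (b = (-29 + 6)*(-64) = -23*(-64) = 1472)
u = -9234/7 (u = -2/7 + (24 - 89*104)/7 = -2/7 + (24 - 9256)/7 = -2/7 + (⅐)*(-9232) = -2/7 - 9232/7 = -9234/7 ≈ -1319.1)
1/(u + b) = 1/(-9234/7 + 1472) = 1/(1070/7) = 7/1070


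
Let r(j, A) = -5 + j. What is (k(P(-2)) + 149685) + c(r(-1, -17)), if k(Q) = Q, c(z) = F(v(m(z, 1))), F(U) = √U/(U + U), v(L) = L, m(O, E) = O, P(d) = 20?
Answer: 149705 - I*√6/12 ≈ 1.4971e+5 - 0.20412*I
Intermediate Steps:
F(U) = 1/(2*√U) (F(U) = √U/((2*U)) = (1/(2*U))*√U = 1/(2*√U))
c(z) = 1/(2*√z)
(k(P(-2)) + 149685) + c(r(-1, -17)) = (20 + 149685) + 1/(2*√(-5 - 1)) = 149705 + 1/(2*√(-6)) = 149705 + (-I*√6/6)/2 = 149705 - I*√6/12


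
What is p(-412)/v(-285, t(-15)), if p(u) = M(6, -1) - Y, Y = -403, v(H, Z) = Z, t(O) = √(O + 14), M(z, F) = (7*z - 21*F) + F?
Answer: -465*I ≈ -465.0*I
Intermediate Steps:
M(z, F) = -20*F + 7*z (M(z, F) = (-21*F + 7*z) + F = -20*F + 7*z)
t(O) = √(14 + O)
p(u) = 465 (p(u) = (-20*(-1) + 7*6) - 1*(-403) = (20 + 42) + 403 = 62 + 403 = 465)
p(-412)/v(-285, t(-15)) = 465/(√(14 - 15)) = 465/(√(-1)) = 465/I = 465*(-I) = -465*I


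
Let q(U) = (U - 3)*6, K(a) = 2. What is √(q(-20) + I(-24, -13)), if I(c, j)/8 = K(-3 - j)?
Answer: I*√122 ≈ 11.045*I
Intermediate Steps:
I(c, j) = 16 (I(c, j) = 8*2 = 16)
q(U) = -18 + 6*U (q(U) = (-3 + U)*6 = -18 + 6*U)
√(q(-20) + I(-24, -13)) = √((-18 + 6*(-20)) + 16) = √((-18 - 120) + 16) = √(-138 + 16) = √(-122) = I*√122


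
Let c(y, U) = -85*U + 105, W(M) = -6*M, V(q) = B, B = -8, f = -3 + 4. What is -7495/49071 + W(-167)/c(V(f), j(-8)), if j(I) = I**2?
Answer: -8104997/23799435 ≈ -0.34055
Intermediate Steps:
f = 1
V(q) = -8
c(y, U) = 105 - 85*U
-7495/49071 + W(-167)/c(V(f), j(-8)) = -7495/49071 + (-6*(-167))/(105 - 85*(-8)**2) = -7495*1/49071 + 1002/(105 - 85*64) = -7495/49071 + 1002/(105 - 5440) = -7495/49071 + 1002/(-5335) = -7495/49071 + 1002*(-1/5335) = -7495/49071 - 1002/5335 = -8104997/23799435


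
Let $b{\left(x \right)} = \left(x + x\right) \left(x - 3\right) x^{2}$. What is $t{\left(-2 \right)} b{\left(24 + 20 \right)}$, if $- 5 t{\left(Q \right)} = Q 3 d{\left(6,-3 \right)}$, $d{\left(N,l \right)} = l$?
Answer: $- \frac{125731584}{5} \approx -2.5146 \cdot 10^{7}$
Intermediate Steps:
$t{\left(Q \right)} = \frac{9 Q}{5}$ ($t{\left(Q \right)} = - \frac{Q 3 \left(-3\right)}{5} = - \frac{3 Q \left(-3\right)}{5} = - \frac{\left(-9\right) Q}{5} = \frac{9 Q}{5}$)
$b{\left(x \right)} = 2 x^{3} \left(-3 + x\right)$ ($b{\left(x \right)} = 2 x \left(-3 + x\right) x^{2} = 2 x^{3} \left(-3 + x\right)$)
$t{\left(-2 \right)} b{\left(24 + 20 \right)} = \frac{9}{5} \left(-2\right) 2 \left(24 + 20\right)^{3} \left(-3 + \left(24 + 20\right)\right) = - \frac{18 \cdot 2 \cdot 44^{3} \left(-3 + 44\right)}{5} = - \frac{18 \cdot 2 \cdot 85184 \cdot 41}{5} = \left(- \frac{18}{5}\right) 6985088 = - \frac{125731584}{5}$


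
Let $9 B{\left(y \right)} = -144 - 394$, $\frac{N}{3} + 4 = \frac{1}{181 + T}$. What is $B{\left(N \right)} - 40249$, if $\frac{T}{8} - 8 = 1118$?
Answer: $- \frac{362779}{9} \approx -40309.0$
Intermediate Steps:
$T = 9008$ ($T = 64 + 8 \cdot 1118 = 64 + 8944 = 9008$)
$N = - \frac{36755}{3063}$ ($N = -12 + \frac{3}{181 + 9008} = -12 + \frac{3}{9189} = -12 + 3 \cdot \frac{1}{9189} = -12 + \frac{1}{3063} = - \frac{36755}{3063} \approx -12.0$)
$B{\left(y \right)} = - \frac{538}{9}$ ($B{\left(y \right)} = \frac{-144 - 394}{9} = \frac{1}{9} \left(-538\right) = - \frac{538}{9}$)
$B{\left(N \right)} - 40249 = - \frac{538}{9} - 40249 = - \frac{362779}{9}$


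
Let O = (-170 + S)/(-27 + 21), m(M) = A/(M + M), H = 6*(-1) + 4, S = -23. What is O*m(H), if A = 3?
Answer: -193/8 ≈ -24.125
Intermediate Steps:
H = -2 (H = -6 + 4 = -2)
m(M) = 3/(2*M) (m(M) = 3/(M + M) = 3/((2*M)) = 3*(1/(2*M)) = 3/(2*M))
O = 193/6 (O = (-170 - 23)/(-27 + 21) = -193/(-6) = -193*(-⅙) = 193/6 ≈ 32.167)
O*m(H) = 193*((3/2)/(-2))/6 = 193*((3/2)*(-½))/6 = (193/6)*(-¾) = -193/8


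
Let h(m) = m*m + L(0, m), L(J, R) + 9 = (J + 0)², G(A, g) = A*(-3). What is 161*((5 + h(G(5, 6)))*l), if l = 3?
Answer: 106743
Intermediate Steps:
G(A, g) = -3*A
L(J, R) = -9 + J² (L(J, R) = -9 + (J + 0)² = -9 + J²)
h(m) = -9 + m² (h(m) = m*m + (-9 + 0²) = m² + (-9 + 0) = m² - 9 = -9 + m²)
161*((5 + h(G(5, 6)))*l) = 161*((5 + (-9 + (-3*5)²))*3) = 161*((5 + (-9 + (-15)²))*3) = 161*((5 + (-9 + 225))*3) = 161*((5 + 216)*3) = 161*(221*3) = 161*663 = 106743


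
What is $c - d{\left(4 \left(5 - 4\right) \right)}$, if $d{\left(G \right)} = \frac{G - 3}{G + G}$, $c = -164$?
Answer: $- \frac{1313}{8} \approx -164.13$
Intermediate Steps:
$d{\left(G \right)} = \frac{-3 + G}{2 G}$
$c - d{\left(4 \left(5 - 4\right) \right)} = -164 - \frac{-3 + 4 \left(5 - 4\right)}{2 \cdot 4 \left(5 - 4\right)} = -164 - \frac{-3 + 4 \cdot 1}{2 \cdot 4 \cdot 1} = -164 - \frac{-3 + 4}{2 \cdot 4} = -164 - \frac{1}{2} \cdot \frac{1}{4} \cdot 1 = -164 - \frac{1}{8} = - \frac{1313}{8}$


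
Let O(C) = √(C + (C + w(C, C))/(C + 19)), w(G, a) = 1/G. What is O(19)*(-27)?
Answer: -216*√110/19 ≈ -119.23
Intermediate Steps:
O(C) = √(C + (C + 1/C)/(19 + C)) (O(C) = √(C + (C + 1/C)/(C + 19)) = √(C + (C + 1/C)/(19 + C)))
O(19)*(-27) = √((1 + 19²*(20 + 19))/(19*(19 + 19)))*(-27) = √((1/19)*(1 + 361*39)/38)*(-27) = √((1/19)*(1/38)*(1 + 14079))*(-27) = √((1/19)*(1/38)*14080)*(-27) = √(7040/361)*(-27) = (8*√110/19)*(-27) = -216*√110/19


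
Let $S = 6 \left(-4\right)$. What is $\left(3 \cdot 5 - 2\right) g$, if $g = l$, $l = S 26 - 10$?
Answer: $-8242$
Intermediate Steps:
$S = -24$
$l = -634$ ($l = \left(-24\right) 26 - 10 = -624 - 10 = -634$)
$g = -634$
$\left(3 \cdot 5 - 2\right) g = \left(3 \cdot 5 - 2\right) \left(-634\right) = \left(15 - 2\right) \left(-634\right) = 13 \left(-634\right) = -8242$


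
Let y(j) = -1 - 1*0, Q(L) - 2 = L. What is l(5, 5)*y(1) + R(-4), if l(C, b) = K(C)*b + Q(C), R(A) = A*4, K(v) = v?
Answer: -48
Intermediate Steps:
Q(L) = 2 + L
R(A) = 4*A
y(j) = -1 (y(j) = -1 + 0 = -1)
l(C, b) = 2 + C + C*b (l(C, b) = C*b + (2 + C) = 2 + C + C*b)
l(5, 5)*y(1) + R(-4) = (2 + 5 + 5*5)*(-1) + 4*(-4) = (2 + 5 + 25)*(-1) - 16 = 32*(-1) - 16 = -32 - 16 = -48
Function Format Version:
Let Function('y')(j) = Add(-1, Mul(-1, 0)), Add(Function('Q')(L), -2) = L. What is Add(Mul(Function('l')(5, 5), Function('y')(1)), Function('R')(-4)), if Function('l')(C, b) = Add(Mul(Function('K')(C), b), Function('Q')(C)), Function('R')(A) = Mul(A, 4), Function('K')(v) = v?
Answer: -48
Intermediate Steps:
Function('Q')(L) = Add(2, L)
Function('R')(A) = Mul(4, A)
Function('y')(j) = -1 (Function('y')(j) = Add(-1, 0) = -1)
Function('l')(C, b) = Add(2, C, Mul(C, b)) (Function('l')(C, b) = Add(Mul(C, b), Add(2, C)) = Add(2, C, Mul(C, b)))
Add(Mul(Function('l')(5, 5), Function('y')(1)), Function('R')(-4)) = Add(Mul(Add(2, 5, Mul(5, 5)), -1), Mul(4, -4)) = Add(Mul(Add(2, 5, 25), -1), -16) = Add(Mul(32, -1), -16) = Add(-32, -16) = -48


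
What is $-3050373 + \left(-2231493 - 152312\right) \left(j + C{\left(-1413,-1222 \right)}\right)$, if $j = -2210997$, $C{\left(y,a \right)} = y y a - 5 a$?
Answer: $5821280901289652$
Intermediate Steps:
$C{\left(y,a \right)} = - 5 a + a y^{2}$ ($C{\left(y,a \right)} = y^{2} a - 5 a = a y^{2} - 5 a = - 5 a + a y^{2}$)
$-3050373 + \left(-2231493 - 152312\right) \left(j + C{\left(-1413,-1222 \right)}\right) = -3050373 + \left(-2231493 - 152312\right) \left(-2210997 - 1222 \left(-5 + \left(-1413\right)^{2}\right)\right) = -3050373 - 2383805 \left(-2210997 - 1222 \left(-5 + 1996569\right)\right) = -3050373 - 2383805 \left(-2210997 - 2439801208\right) = -3050373 - -5821280904340025 = -3050373 + 5821280904340025 = 5821280901289652$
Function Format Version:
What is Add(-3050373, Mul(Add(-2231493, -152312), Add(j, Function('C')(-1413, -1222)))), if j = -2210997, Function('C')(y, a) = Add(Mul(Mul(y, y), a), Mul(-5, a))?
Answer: 5821280901289652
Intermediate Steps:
Function('C')(y, a) = Add(Mul(-5, a), Mul(a, Pow(y, 2))) (Function('C')(y, a) = Add(Mul(Pow(y, 2), a), Mul(-5, a)) = Add(Mul(a, Pow(y, 2)), Mul(-5, a)) = Add(Mul(-5, a), Mul(a, Pow(y, 2))))
Add(-3050373, Mul(Add(-2231493, -152312), Add(j, Function('C')(-1413, -1222)))) = Add(-3050373, Mul(Add(-2231493, -152312), Add(-2210997, Mul(-1222, Add(-5, Pow(-1413, 2)))))) = Add(-3050373, Mul(-2383805, Add(-2210997, Mul(-1222, Add(-5, 1996569))))) = Add(-3050373, Mul(-2383805, Add(-2210997, Mul(-1222, 1996564)))) = Add(-3050373, Mul(-2383805, Add(-2210997, -2439801208))) = Add(-3050373, Mul(-2383805, -2442012205)) = Add(-3050373, 5821280904340025) = 5821280901289652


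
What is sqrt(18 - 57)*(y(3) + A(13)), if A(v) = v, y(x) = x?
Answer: 16*I*sqrt(39) ≈ 99.92*I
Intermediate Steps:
sqrt(18 - 57)*(y(3) + A(13)) = sqrt(18 - 57)*(3 + 13) = sqrt(-39)*16 = (I*sqrt(39))*16 = 16*I*sqrt(39)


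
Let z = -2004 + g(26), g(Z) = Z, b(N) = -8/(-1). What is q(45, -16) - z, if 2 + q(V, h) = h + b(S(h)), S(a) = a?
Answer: 1968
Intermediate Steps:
b(N) = 8 (b(N) = -8*(-1) = 8)
q(V, h) = 6 + h (q(V, h) = -2 + (h + 8) = -2 + (8 + h) = 6 + h)
z = -1978 (z = -2004 + 26 = -1978)
q(45, -16) - z = (6 - 16) - 1*(-1978) = -10 + 1978 = 1968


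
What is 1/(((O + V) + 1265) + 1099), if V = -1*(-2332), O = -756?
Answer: 1/3940 ≈ 0.00025381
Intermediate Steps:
V = 2332
1/(((O + V) + 1265) + 1099) = 1/(((-756 + 2332) + 1265) + 1099) = 1/((1576 + 1265) + 1099) = 1/(2841 + 1099) = 1/3940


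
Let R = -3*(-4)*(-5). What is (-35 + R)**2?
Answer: 9025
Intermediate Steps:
R = -60 (R = 12*(-5) = -60)
(-35 + R)**2 = (-35 - 60)**2 = (-95)**2 = 9025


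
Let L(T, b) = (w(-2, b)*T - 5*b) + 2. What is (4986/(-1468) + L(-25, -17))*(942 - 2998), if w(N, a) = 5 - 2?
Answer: -6491820/367 ≈ -17689.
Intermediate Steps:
w(N, a) = 3
L(T, b) = 2 - 5*b + 3*T (L(T, b) = (3*T - 5*b) + 2 = (-5*b + 3*T) + 2 = 2 - 5*b + 3*T)
(4986/(-1468) + L(-25, -17))*(942 - 2998) = (4986/(-1468) + (2 - 5*(-17) + 3*(-25)))*(942 - 2998) = (4986*(-1/1468) + (2 + 85 - 75))*(-2056) = (-2493/734 + 12)*(-2056) = (6315/734)*(-2056) = -6491820/367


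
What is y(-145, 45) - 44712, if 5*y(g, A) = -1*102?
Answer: -223662/5 ≈ -44732.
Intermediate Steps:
y(g, A) = -102/5 (y(g, A) = (-1*102)/5 = (⅕)*(-102) = -102/5)
y(-145, 45) - 44712 = -102/5 - 44712 = -223662/5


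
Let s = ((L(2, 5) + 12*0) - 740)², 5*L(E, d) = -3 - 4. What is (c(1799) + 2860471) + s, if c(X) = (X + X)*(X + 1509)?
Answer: 382808224/25 ≈ 1.5312e+7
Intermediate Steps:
L(E, d) = -7/5 (L(E, d) = (-3 - 4)/5 = (⅕)*(-7) = -7/5)
c(X) = 2*X*(1509 + X) (c(X) = (2*X)*(1509 + X) = 2*X*(1509 + X))
s = 13741849/25 (s = ((-7/5 + 12*0) - 740)² = ((-7/5 + 0) - 740)² = (-7/5 - 740)² = (-3707/5)² = 13741849/25 ≈ 5.4967e+5)
(c(1799) + 2860471) + s = (2*1799*(1509 + 1799) + 2860471) + 13741849/25 = (2*1799*3308 + 2860471) + 13741849/25 = (11902184 + 2860471) + 13741849/25 = 14762655 + 13741849/25 = 382808224/25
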